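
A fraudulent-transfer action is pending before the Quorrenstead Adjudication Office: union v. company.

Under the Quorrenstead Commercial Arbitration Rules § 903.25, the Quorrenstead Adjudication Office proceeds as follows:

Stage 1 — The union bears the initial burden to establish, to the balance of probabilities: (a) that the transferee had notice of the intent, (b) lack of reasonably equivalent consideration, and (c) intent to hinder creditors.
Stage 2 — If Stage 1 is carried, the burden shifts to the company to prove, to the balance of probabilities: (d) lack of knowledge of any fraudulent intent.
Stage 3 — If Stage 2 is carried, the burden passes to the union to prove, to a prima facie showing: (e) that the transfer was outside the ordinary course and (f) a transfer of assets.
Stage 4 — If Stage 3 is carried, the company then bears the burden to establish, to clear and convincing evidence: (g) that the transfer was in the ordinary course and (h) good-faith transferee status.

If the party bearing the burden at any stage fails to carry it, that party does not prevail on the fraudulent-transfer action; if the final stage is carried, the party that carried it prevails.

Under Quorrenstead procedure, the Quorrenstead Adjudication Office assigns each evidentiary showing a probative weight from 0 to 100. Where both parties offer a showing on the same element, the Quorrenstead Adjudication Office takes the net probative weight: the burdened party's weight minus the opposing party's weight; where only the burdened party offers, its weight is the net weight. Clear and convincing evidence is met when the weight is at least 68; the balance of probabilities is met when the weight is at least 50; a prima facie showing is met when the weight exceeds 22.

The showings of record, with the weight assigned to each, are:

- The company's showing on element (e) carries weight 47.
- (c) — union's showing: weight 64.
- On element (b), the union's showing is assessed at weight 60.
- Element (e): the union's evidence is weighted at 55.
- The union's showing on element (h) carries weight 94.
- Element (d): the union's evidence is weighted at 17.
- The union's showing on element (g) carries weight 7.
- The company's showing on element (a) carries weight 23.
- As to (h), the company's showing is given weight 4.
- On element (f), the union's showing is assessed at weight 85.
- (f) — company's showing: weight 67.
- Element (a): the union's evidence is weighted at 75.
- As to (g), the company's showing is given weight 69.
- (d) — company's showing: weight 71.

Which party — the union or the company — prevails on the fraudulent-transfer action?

company

At Stage 1 the union must meet the balance of probabilities (weight is at least 50): on (a) the weight is 75 less the opposing 23 gives net 52, ≥ 50, so (a) meets the standard; on (b) the weight is 60, which does reach 50, so (b) meets the standard; on (c) the weight is 64, ≥ 50, so (c) meets the standard.
  Stage 1 is satisfied; the onus moves to the company.
At Stage 2 the company must meet the balance of probabilities (weight is at least 50): on (d) the weight is 71 less the opposing 17 gives net 54, which does reach 50, so (d) meets the standard.
  The company carries Stage 2; the union now bears the burden.
At Stage 3 the union must meet a prima facie showing (weight exceeds 22): on (e) the weight is 55 less the opposing 47 gives net 8, which does not exceed 22, so (e) does not meet the standard; on (f) the weight is 85 less the opposing 67 gives net 18, ≤ 22, so (f) does not meet the standard.
  Stage 3 not carried; the union fails its burden.
So the company prevails.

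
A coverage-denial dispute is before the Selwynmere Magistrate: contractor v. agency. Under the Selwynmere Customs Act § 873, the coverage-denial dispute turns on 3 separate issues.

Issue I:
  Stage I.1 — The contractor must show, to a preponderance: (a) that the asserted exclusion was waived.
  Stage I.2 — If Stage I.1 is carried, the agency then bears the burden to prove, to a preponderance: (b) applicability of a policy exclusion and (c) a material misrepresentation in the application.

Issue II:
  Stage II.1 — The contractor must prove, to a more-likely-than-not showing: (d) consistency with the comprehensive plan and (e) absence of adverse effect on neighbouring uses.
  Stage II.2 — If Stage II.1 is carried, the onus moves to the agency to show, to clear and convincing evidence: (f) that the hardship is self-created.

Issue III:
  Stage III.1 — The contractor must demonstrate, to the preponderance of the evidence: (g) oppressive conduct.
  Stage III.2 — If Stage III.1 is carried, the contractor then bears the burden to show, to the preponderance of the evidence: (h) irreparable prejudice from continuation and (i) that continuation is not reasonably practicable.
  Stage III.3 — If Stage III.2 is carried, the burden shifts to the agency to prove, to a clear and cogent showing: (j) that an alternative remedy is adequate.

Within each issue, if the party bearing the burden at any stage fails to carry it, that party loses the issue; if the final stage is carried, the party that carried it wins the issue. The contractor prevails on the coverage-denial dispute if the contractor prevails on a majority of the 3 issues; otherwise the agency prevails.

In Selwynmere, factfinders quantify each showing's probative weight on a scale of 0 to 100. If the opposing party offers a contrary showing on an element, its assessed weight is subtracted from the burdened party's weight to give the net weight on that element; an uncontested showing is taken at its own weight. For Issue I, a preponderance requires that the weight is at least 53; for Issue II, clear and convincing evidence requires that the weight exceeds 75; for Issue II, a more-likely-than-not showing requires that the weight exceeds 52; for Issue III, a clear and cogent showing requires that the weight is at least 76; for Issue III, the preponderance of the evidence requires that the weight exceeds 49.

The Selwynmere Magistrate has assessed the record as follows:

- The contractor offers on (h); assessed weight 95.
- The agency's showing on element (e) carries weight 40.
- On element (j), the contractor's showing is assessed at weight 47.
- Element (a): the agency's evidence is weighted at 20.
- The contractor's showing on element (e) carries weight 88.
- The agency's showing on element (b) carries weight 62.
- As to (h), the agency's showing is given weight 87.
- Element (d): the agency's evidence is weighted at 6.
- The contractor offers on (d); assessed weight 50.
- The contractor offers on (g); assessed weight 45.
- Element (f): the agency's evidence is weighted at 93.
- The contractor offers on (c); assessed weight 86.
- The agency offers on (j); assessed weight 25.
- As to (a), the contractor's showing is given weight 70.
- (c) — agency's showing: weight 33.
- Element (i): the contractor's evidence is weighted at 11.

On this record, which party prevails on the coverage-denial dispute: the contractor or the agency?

agency

— Issue I —
At Stage I.1 the contractor must meet a preponderance (weight is at least 53): on (a) the weight is 70 less the opposing 20 gives net 50, which does not reach 53, so (a) does not meet the standard.
  Stage I.1 not carried; the contractor fails its burden.
The agency prevails on this issue.
— Issue II —
Stage II.1 — burden on contractor; standard: a more-likely-than-not showing (weight exceeds 52).
    (d): 50 − 6 = 44 ≤ 52 [not met]
    (e): 88 − 40 = 48 ≤ 52 [not met]
  The contractor does not carry Stage II.1.
The agency prevails on this issue.
— Issue III —
Stage III.1 (contractor, the preponderance of the evidence, weight exceeds 49): (g) 45 ≤ 49 — fails.
  Stage III.1 not carried; the contractor fails its burden.
The agency prevails on this issue.
Per-issue: Issue I → agency; Issue II → agency; Issue III → agency. The contractor must prevail on a majority of issues; overall, the agency prevails.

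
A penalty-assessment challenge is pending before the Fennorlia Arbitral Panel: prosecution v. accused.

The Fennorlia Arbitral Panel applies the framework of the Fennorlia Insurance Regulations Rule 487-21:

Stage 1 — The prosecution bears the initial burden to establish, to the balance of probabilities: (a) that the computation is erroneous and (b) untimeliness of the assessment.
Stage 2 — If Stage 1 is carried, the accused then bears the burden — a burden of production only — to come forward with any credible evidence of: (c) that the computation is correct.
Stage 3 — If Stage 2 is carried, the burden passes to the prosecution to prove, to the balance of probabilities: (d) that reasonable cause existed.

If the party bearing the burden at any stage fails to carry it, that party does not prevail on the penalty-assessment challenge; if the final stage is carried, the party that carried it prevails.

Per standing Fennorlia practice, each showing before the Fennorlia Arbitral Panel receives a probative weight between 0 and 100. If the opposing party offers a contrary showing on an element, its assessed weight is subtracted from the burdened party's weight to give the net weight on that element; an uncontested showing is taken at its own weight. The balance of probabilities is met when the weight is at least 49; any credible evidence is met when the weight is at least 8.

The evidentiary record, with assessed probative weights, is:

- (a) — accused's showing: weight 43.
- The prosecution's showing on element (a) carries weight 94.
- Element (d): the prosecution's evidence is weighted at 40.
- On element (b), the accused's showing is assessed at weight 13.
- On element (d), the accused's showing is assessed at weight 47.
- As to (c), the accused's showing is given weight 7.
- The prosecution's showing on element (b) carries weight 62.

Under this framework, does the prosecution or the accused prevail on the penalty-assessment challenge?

At Stage 1 the prosecution must meet the balance of probabilities (weight is at least 49): on (a) the weight is 94 less the opposing 43 gives net 51, ≥ 49, so (a) meets the standard; on (b) the weight is 62 less the opposing 13 gives net 49, ≥ 49, so (b) meets the standard.
  Stage 1 carried; the burden shifts to the accused.
At Stage 2 the accused must meet any credible evidence (weight is at least 8): on (c) the weight is 7, < 8, so (c) does not meet the standard.
  The accused does not carry Stage 2.
The analysis ends at Stage 2; the prosecution prevails.

prosecution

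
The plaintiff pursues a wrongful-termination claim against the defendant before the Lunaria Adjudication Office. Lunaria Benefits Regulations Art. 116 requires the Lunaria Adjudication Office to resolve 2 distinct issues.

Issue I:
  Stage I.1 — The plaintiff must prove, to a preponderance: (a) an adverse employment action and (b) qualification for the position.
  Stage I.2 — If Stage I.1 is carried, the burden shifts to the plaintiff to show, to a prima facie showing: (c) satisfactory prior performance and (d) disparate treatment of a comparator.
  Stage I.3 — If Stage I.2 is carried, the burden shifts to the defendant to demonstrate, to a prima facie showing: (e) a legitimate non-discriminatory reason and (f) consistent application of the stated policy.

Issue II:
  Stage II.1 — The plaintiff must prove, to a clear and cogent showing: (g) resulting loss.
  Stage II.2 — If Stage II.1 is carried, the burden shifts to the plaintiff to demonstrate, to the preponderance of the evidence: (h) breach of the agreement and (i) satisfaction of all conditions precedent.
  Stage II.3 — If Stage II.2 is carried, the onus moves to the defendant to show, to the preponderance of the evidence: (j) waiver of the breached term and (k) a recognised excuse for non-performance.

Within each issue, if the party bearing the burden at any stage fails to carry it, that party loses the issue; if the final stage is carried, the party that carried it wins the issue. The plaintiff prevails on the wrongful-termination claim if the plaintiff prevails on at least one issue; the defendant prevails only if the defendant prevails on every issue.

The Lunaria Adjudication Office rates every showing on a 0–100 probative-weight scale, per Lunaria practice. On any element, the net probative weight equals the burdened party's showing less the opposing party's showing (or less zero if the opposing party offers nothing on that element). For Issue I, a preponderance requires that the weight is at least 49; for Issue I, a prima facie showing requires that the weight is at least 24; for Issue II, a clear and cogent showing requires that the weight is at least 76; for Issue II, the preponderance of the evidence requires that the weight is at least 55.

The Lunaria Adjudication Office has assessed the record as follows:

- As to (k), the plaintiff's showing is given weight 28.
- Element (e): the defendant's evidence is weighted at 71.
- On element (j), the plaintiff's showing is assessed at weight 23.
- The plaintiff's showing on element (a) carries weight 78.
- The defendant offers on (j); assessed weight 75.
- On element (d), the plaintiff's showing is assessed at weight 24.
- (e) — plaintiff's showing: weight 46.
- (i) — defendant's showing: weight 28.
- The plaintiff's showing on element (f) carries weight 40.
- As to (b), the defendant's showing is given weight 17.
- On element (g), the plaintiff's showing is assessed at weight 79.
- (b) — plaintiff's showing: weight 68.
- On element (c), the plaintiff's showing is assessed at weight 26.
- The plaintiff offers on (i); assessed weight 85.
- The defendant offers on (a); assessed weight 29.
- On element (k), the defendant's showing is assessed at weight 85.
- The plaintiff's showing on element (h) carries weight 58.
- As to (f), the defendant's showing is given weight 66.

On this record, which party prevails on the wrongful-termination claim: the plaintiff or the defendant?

— Issue I —
Stage I.1 (plaintiff, a preponderance, weight is at least 49): (a) net 78−29=49 ≥ 49 — meets; (b) net 68−17=51 ≥ 49 — meets.
  All elements met. The plaintiff retains the burden for Stage I.2.
Stage I.2 (plaintiff, a prima facie showing, weight is at least 24): (c) 26 ≥ 24 — meets; (d) 24 ≥ 24 — meets.
  Stage I.2 carried; the burden shifts to the defendant.
Stage I.3 (defendant, a prima facie showing, weight is at least 24): (e) net 71−46=25 ≥ 24 — meets; (f) net 66−40=26 ≥ 24 — meets.
  Stage I.3 carried; the final stage is satisfied.
All stages carried — the defendant prevails on this issue.
— Issue II —
At Stage II.1 the plaintiff must meet a clear and cogent showing (weight is at least 76): on (g) the weight is 79, which does reach 76, so (g) meets the standard.
  All elements met. The plaintiff retains the burden for Stage II.2.
At Stage II.2 the plaintiff must meet the preponderance of the evidence (weight is at least 55): on (h) the weight is 58, ≥ 55, so (h) meets the standard; on (i) the weight is 85 less the opposing 28 gives net 57, which does reach 55, so (i) meets the standard.
  Stage II.2 carried; the burden shifts to the defendant.
At Stage II.3 the defendant must meet the preponderance of the evidence (weight is at least 55): on (j) the weight is 75 less the opposing 23 gives net 52, which does not reach 55, so (j) does not meet the standard; on (k) the weight is 85 less the opposing 28 gives net 57, ≥ 55, so (k) meets the standard.
  The defendant does not carry Stage II.3.
The plaintiff prevails on this issue.
Per-issue: Issue I → defendant; Issue II → plaintiff. The plaintiff must prevail on at least one issue; overall, the plaintiff prevails.

plaintiff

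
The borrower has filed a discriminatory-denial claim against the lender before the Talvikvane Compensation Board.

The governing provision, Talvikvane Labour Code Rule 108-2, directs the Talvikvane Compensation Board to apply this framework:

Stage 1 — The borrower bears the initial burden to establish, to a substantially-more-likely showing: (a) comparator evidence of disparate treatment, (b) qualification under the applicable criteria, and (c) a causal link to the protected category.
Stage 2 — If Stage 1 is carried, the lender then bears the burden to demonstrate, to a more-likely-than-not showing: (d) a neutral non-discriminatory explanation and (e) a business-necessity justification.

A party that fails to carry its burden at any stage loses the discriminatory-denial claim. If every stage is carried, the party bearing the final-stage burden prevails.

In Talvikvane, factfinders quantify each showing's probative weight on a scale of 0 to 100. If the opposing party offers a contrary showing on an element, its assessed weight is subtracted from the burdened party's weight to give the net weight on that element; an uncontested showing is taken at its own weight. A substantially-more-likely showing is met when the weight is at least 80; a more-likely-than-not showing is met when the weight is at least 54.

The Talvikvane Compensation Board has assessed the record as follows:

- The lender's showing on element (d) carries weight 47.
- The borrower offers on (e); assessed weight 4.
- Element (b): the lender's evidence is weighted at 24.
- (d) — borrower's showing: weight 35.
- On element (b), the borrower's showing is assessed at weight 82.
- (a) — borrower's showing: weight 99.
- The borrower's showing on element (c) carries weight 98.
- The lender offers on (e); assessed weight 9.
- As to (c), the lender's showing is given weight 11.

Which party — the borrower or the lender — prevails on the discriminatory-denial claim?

Stage 1 — burden on borrower; standard: a substantially-more-likely showing (weight is at least 80).
    (a): 99 ≥ 80 [met]
    (b): 82 − 24 = 58 < 80 [not met]
    (c): 98 − 11 = 87 ≥ 80 [met]
  The borrower does not carry Stage 1.
The lender prevails.

lender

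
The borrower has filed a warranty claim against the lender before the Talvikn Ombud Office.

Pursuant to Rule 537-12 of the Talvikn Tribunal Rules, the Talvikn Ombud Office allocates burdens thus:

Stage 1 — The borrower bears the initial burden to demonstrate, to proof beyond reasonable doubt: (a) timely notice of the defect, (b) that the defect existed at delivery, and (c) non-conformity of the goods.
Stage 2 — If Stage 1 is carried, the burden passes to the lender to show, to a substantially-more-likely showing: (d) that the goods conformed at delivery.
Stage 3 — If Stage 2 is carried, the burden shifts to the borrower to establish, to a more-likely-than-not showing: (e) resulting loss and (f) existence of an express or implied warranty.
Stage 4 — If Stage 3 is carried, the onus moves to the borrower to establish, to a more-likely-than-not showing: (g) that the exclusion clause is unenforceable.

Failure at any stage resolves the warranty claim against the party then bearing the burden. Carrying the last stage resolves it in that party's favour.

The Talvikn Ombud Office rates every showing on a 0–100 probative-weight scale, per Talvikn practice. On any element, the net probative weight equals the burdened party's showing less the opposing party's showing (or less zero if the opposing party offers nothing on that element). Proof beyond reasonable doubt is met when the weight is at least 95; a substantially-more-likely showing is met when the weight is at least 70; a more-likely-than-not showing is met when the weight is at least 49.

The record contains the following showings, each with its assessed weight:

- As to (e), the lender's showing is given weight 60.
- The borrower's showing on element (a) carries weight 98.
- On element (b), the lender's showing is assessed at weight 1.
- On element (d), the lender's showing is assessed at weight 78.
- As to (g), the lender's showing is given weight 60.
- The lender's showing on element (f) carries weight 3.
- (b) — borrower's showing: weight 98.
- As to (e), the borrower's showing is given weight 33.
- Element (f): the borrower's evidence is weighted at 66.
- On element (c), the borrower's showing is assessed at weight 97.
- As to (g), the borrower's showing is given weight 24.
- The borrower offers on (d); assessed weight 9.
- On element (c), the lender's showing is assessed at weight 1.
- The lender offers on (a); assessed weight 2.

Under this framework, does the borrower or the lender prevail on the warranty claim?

Stage 1 (borrower, proof beyond reasonable doubt, weight is at least 95): (a) net 98−2=96 ≥ 95 — meets; (b) net 98−1=97 ≥ 95 — meets; (c) net 97−1=96 ≥ 95 — meets.
  Stage 1 carried; the burden shifts to the lender.
Stage 2 (lender, a substantially-more-likely showing, weight is at least 70): (d) net 78−9=69 < 70 — fails.
  The lender does not carry Stage 2.
So the borrower prevails.

borrower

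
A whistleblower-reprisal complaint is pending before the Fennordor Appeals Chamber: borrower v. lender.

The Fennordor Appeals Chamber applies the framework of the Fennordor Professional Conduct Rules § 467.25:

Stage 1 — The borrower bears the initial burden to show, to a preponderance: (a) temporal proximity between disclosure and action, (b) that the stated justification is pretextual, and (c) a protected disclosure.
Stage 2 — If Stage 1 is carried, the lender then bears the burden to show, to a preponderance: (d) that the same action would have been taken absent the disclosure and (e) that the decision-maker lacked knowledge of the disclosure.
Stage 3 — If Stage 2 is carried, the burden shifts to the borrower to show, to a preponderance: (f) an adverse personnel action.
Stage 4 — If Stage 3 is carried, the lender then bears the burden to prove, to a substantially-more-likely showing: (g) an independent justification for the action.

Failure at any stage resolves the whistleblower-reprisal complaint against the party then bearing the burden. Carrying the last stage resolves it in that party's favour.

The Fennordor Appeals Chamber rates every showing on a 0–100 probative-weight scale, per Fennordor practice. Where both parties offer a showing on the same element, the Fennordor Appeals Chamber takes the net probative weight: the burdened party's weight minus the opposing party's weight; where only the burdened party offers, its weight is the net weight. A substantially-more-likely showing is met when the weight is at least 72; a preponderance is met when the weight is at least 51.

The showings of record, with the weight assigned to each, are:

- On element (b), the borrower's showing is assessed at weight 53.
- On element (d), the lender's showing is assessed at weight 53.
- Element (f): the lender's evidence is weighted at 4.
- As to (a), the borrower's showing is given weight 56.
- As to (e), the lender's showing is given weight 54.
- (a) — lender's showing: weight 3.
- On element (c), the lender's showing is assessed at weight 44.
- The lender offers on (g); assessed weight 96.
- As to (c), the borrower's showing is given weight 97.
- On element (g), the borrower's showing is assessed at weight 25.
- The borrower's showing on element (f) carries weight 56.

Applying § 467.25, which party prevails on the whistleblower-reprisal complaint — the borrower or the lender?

borrower

Stage 1 (borrower, a preponderance, weight is at least 51): (a) net 56−3=53 ≥ 51 — meets; (b) 53 ≥ 51 — meets; (c) net 97−44=53 ≥ 51 — meets.
  Stage 1 carried; the burden shifts to the lender.
Stage 2 (lender, a preponderance, weight is at least 51): (d) 53 ≥ 51 — meets; (e) 54 ≥ 51 — meets.
  Stage 2 carried; the burden shifts to the borrower.
Stage 3 (borrower, a preponderance, weight is at least 51): (f) net 56−4=52 ≥ 51 — meets.
  Stage 3 is satisfied; the onus moves to the lender.
Stage 4 (lender, a substantially-more-likely showing, weight is at least 72): (g) net 96−25=71 < 72 — fails.
  Stage 4 not carried; the lender fails its burden.
The analysis ends at Stage 4; the borrower prevails.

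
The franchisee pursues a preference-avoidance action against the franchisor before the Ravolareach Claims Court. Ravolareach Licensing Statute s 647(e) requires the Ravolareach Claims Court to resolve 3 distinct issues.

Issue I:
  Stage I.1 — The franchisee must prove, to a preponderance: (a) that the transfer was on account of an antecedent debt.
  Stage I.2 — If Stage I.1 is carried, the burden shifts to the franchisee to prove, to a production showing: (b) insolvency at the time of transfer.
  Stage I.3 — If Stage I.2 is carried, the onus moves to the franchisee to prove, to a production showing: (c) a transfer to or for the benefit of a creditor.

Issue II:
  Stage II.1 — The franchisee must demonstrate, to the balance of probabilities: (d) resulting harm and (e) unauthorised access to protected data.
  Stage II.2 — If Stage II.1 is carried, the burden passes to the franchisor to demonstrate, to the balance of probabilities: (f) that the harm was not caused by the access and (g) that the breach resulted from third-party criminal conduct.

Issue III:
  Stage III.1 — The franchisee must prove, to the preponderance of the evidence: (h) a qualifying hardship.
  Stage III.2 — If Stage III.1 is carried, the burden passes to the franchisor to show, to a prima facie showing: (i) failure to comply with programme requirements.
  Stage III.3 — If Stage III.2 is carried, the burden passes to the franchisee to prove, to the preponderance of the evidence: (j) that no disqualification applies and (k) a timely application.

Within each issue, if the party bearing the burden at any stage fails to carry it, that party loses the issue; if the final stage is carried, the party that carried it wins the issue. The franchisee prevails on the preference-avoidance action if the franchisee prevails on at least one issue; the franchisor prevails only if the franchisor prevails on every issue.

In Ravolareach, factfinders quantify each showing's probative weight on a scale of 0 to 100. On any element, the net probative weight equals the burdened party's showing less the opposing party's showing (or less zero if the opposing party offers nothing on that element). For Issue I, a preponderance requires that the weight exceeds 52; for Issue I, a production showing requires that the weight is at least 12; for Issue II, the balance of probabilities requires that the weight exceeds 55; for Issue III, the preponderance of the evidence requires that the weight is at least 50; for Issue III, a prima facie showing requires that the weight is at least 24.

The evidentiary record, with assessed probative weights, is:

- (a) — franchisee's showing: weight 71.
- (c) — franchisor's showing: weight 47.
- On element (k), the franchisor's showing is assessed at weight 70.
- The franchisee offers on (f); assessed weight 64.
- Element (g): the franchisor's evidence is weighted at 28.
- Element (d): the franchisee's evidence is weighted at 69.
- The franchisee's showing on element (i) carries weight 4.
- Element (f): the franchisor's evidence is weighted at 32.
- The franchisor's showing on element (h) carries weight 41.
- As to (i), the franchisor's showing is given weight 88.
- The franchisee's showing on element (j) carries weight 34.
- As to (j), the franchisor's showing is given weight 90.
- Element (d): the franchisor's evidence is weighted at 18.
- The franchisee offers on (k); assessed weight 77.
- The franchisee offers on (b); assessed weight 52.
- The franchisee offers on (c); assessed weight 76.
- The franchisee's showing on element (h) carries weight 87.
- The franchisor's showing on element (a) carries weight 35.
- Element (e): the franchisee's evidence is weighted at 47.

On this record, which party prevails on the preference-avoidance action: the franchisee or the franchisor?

— Issue I —
Stage I.1 — burden on franchisee; standard: a preponderance (weight exceeds 52).
    (a): 71 − 35 = 36 ≤ 52 [not met]
  Not every element is met, so the franchisee fails to carry Stage I.1.
The analysis ends at Stage I.1; the franchisor prevails on this issue.
— Issue II —
Stage II.1 (franchisee, the balance of probabilities, weight exceeds 55): (d) net 69−18=51 ≤ 55 — fails; (e) 47 ≤ 55 — fails.
  The franchisee does not carry Stage II.1.
The analysis ends at Stage II.1; the franchisor prevails on this issue.
— Issue III —
Stage III.1 — burden on franchisee; standard: the preponderance of the evidence (weight is at least 50).
    (h): 87 − 41 = 46 < 50 [not met]
  Not every element is met, so the franchisee fails to carry Stage III.1.
The franchisor prevails on this issue.
Per-issue: Issue I → franchisor; Issue II → franchisor; Issue III → franchisor. The franchisee must prevail on at least one issue; overall, the franchisor prevails.

franchisor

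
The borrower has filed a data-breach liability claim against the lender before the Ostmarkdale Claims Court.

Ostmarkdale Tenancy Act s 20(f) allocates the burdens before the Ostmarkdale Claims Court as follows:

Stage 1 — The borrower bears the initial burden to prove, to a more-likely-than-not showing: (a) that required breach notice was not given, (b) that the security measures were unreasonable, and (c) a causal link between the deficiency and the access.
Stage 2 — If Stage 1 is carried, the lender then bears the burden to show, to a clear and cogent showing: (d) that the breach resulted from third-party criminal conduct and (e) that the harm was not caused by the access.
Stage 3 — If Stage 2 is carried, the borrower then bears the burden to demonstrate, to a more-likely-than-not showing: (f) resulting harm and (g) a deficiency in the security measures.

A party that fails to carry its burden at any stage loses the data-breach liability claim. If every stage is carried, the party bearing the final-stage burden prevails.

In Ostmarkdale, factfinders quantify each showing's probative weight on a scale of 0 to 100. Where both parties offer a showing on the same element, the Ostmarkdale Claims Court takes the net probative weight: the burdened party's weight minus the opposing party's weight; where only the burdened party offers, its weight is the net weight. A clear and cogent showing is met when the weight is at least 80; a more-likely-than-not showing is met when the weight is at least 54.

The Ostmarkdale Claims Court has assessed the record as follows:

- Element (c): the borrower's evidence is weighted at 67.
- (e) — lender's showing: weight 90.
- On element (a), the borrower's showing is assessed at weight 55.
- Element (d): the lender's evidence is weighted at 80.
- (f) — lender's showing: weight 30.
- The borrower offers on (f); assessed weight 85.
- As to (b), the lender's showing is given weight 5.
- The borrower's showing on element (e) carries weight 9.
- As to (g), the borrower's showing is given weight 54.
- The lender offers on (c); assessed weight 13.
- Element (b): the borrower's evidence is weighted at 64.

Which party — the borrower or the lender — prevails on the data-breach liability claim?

At Stage 1 the borrower must meet a more-likely-than-not showing (weight is at least 54): on (a) the weight is 55, ≥ 54, so (a) meets the standard; on (b) the weight is 64 less the opposing 5 gives net 59, which does reach 54, so (b) meets the standard; on (c) the weight is 67 less the opposing 13 gives net 54, ≥ 54, so (c) meets the standard.
  Stage 1 carried; the burden shifts to the lender.
At Stage 2 the lender must meet a clear and cogent showing (weight is at least 80): on (d) the weight is 80, ≥ 80, so (d) meets the standard; on (e) the weight is 90 less the opposing 9 gives net 81, ≥ 80, so (e) meets the standard.
  Stage 2 is satisfied; the onus moves to the borrower.
At Stage 3 the borrower must meet a more-likely-than-not showing (weight is at least 54): on (f) the weight is 85 less the opposing 30 gives net 55, ≥ 54, so (f) meets the standard; on (g) the weight is 54, which does reach 54, so (g) meets the standard.
  All elements met at the final stage.
With every stage satisfied, the borrower prevails.

borrower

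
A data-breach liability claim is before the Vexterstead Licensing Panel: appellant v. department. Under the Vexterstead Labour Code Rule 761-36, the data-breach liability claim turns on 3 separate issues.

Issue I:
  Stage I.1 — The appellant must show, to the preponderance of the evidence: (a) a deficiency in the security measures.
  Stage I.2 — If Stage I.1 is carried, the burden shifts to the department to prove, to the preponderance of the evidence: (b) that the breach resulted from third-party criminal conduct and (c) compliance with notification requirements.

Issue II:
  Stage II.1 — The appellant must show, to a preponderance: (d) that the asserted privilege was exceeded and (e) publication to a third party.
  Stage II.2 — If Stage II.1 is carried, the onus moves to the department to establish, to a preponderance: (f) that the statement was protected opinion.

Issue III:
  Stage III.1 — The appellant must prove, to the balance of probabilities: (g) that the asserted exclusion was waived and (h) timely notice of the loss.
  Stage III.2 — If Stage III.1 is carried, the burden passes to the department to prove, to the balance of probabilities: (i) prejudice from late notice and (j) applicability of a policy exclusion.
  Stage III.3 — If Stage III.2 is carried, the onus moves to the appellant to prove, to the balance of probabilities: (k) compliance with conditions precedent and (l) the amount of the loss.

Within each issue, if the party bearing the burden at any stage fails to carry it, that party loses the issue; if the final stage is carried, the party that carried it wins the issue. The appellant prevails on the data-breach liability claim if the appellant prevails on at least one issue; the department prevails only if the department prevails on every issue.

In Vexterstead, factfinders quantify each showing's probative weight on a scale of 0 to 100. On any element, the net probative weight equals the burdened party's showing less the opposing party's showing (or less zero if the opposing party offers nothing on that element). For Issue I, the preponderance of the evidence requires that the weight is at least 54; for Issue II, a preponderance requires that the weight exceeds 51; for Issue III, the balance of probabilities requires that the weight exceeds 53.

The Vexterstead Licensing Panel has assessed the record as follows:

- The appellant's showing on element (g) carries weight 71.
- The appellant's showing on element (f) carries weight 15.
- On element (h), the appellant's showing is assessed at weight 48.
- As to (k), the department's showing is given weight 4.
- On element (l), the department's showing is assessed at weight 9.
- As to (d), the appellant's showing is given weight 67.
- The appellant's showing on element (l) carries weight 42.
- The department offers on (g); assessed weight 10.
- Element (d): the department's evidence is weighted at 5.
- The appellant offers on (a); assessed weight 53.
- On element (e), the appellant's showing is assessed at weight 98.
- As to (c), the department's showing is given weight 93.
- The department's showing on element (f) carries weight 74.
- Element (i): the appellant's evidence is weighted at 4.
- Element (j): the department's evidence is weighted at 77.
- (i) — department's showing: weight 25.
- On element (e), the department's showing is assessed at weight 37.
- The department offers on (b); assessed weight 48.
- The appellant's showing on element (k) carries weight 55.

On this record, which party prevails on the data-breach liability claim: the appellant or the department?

department

— Issue I —
Stage I.1 — burden on appellant; standard: the preponderance of the evidence (weight is at least 54).
    (a): 53 < 54 [not met]
  Stage I.1 not carried; the appellant fails its burden.
The department prevails on this issue.
— Issue II —
Stage II.1 — burden on appellant; standard: a preponderance (weight exceeds 51).
    (d): 67 − 5 = 62 > 51 [met]
    (e): 98 − 37 = 61 > 51 [met]
  The appellant carries Stage II.1; the department now bears the burden.
Stage II.2 — burden on department; standard: a preponderance (weight exceeds 51).
    (f): 74 − 15 = 59 > 51 [met]
  All elements met at the final stage.
With every stage satisfied, the department prevails on this issue.
— Issue III —
At Stage III.1 the appellant must meet the balance of probabilities (weight exceeds 53): on (g) the weight is 71 less the opposing 10 gives net 61, which does exceed 53, so (g) meets the standard; on (h) the weight is 48, which does not exceed 53, so (h) does not meet the standard.
  Not every element is met, so the appellant fails to carry Stage III.1.
So the department prevails on this issue.
Per-issue: Issue I → department; Issue II → department; Issue III → department. The appellant must prevail on at least one issue; overall, the department prevails.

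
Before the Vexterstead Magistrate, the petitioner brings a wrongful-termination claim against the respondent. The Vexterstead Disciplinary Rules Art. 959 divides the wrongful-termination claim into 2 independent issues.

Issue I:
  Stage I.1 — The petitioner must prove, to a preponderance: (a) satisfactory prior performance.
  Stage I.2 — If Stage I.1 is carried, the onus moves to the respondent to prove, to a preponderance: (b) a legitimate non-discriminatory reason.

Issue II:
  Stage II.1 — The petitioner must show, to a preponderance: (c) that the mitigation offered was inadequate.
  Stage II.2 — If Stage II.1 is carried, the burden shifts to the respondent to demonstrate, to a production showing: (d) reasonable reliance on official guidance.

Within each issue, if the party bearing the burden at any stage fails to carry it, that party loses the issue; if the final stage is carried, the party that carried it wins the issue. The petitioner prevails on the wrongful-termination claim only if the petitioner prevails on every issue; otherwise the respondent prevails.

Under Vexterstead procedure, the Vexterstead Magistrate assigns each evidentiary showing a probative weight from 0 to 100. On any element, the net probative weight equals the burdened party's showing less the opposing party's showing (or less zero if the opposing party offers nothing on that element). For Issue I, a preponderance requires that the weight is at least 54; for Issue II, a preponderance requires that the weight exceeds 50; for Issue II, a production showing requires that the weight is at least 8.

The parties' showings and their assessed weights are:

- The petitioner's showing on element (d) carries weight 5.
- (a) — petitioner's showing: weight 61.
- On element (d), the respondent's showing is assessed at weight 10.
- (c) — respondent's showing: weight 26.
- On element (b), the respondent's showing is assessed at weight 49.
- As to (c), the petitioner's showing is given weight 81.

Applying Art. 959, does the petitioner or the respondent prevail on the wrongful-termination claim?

— Issue I —
Stage I.1 — burden on petitioner; standard: a preponderance (weight is at least 54).
    (a): 61 ≥ 54 [met]
  Stage I.1 carried; the burden shifts to the respondent.
Stage I.2 — burden on respondent; standard: a preponderance (weight is at least 54).
    (b): 49 < 54 [not met]
  Stage I.2 not carried; the respondent fails its burden.
The analysis ends at Stage I.2; the petitioner prevails on this issue.
— Issue II —
Stage II.1 (petitioner, a preponderance, weight exceeds 50): (c) net 81−26=55 > 50 — meets.
  The petitioner carries Stage II.1; the respondent now bears the burden.
Stage II.2 (respondent, a production showing, weight is at least 8): (d) net 10−5=5 < 8 — fails.
  Not every element is met, so the respondent fails to carry Stage II.2.
So the petitioner prevails on this issue.
Per-issue: Issue I → petitioner; Issue II → petitioner. The petitioner must prevail on every issue; overall, the petitioner prevails.

petitioner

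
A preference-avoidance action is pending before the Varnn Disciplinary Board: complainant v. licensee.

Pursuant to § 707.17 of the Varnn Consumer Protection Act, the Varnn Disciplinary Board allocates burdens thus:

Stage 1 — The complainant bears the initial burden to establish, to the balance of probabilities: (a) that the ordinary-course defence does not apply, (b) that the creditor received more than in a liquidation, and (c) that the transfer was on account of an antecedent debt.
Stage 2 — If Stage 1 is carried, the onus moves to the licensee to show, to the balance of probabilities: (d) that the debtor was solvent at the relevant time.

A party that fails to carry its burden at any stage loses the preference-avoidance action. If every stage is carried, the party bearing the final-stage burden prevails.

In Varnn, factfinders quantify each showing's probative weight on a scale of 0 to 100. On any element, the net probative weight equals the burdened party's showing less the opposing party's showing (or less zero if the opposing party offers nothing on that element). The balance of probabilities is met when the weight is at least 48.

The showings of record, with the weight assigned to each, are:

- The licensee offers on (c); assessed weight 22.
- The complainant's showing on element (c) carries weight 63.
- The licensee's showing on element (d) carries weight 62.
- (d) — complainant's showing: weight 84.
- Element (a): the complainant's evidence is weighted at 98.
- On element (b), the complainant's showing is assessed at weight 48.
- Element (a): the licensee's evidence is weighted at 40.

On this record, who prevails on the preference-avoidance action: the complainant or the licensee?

licensee

Stage 1 — burden on complainant; standard: the balance of probabilities (weight is at least 48).
    (a): 98 − 40 = 58 ≥ 48 [met]
    (b): 48 ≥ 48 [met]
    (c): 63 − 22 = 41 < 48 [not met]
  The complainant does not carry Stage 1.
The licensee prevails.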